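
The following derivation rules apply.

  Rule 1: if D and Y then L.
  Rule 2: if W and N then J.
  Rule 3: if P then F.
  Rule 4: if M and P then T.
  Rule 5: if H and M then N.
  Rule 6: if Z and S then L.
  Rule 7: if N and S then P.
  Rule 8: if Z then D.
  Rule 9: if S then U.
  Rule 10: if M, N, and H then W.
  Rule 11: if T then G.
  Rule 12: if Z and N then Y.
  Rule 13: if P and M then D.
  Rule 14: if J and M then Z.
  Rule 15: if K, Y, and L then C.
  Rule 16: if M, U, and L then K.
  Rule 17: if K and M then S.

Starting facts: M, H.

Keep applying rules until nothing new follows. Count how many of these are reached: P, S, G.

0

P would need N and S (Rule 7), but S is never established.
S would need K and M (Rule 17), but K is never established.
G would need T (Rule 11), but T is never established.
None of the 3 are reached.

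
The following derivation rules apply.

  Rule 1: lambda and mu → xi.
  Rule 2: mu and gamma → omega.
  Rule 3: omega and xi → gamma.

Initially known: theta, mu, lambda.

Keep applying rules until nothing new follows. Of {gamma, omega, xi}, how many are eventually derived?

1

lambda and mu hold, so xi follows (Rule 1).
gamma would need omega and xi (Rule 3), but omega is never established.
omega would need mu and gamma (Rule 2), but gamma is never established.
xi: reached.
Reached: xi — 1 of the 3.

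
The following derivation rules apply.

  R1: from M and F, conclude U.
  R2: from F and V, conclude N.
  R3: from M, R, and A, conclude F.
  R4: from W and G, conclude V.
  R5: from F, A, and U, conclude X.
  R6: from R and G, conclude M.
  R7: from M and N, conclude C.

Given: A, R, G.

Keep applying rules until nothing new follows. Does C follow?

C would need M and N (R7), but N is never established.

No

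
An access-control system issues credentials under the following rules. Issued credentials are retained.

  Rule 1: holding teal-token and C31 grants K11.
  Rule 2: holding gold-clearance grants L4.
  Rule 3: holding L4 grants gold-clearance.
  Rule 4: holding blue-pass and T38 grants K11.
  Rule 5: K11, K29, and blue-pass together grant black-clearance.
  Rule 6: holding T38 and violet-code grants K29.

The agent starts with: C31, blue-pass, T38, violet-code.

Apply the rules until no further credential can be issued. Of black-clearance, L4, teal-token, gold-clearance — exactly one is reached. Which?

Holding blue-pass and T38 grants K11 (Rule 4).
Holding T38 and violet-code grants K29 (Rule 6).
Holding K11, K29, and blue-pass grants black-clearance (Rule 5).
L4 would need gold-clearance (Rule 2), but gold-clearance is never granted. No rule produces teal-token, and it is not given. gold-clearance would need L4 (Rule 3), but L4 is never granted.

black-clearance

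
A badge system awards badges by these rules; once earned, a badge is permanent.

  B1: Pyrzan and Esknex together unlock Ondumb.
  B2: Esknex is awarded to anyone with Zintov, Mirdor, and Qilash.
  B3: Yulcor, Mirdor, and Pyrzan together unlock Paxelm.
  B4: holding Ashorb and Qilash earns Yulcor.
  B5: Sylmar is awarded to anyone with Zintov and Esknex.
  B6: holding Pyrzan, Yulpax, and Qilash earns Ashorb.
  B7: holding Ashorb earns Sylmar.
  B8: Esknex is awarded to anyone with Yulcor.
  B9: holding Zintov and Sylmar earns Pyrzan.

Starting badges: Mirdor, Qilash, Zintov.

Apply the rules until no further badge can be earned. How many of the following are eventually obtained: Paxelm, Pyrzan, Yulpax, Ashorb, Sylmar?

With Zintov, Mirdor, and Qilash, Esknex is earned (B2).
With Zintov and Esknex, Sylmar is earned (B5).
With Zintov and Sylmar, Pyrzan is earned (B9).
Paxelm would need Yulcor, Mirdor, and Pyrzan (B3), but Yulcor is never earned.
Pyrzan: reached.
No rule produces Yulpax, and it is not given.
Ashorb would need Pyrzan, Yulpax, and Qilash (B6), but Yulpax is never earned.
Sylmar: reached.
Reached: Pyrzan and Sylmar — 2 of the 5.

2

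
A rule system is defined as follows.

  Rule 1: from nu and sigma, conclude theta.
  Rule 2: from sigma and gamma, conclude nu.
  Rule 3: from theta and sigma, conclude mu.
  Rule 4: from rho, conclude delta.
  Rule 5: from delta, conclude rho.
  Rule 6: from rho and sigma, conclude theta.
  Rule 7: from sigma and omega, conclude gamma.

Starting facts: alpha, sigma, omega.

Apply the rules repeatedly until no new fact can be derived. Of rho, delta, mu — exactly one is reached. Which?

sigma and omega hold, so gamma follows (Rule 7).
sigma and gamma hold, so nu follows (Rule 2).
From nu and sigma, Rule 1 gives theta.
From theta and sigma, Rule 3 gives mu.
delta would need rho (Rule 4), but rho is never established. rho would need delta (Rule 5), but delta is never established.

mu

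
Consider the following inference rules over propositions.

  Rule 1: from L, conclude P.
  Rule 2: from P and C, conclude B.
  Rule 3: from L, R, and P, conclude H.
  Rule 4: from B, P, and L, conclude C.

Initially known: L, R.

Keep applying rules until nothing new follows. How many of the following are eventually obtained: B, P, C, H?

L holds, so P follows (Rule 1).
From L, R, and P, Rule 3 gives H.
B would need P and C (Rule 2), but C is never established.
P: reached.
C would need B, P, and L (Rule 4), but B is never established.
H: reached.
Reached: P and H — 2 of the 4.

2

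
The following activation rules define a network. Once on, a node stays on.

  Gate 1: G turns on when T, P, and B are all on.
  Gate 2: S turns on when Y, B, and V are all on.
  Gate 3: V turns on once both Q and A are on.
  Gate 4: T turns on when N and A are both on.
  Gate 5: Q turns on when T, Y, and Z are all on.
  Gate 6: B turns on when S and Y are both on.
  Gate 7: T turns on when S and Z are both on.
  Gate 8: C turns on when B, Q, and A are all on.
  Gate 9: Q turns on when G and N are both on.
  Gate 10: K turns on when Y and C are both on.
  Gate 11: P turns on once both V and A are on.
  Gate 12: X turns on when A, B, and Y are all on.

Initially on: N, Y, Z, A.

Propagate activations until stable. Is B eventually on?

No

B would need S and Y (Gate 6), but S never turns on.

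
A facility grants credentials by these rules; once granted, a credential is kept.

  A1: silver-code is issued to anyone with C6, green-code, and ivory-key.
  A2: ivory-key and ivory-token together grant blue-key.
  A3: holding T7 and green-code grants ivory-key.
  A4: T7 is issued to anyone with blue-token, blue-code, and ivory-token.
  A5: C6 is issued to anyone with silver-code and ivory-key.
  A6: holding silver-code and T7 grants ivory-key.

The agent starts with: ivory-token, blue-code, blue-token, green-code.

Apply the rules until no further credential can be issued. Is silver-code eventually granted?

No

silver-code would need C6, green-code, and ivory-key (A1), but C6 is never granted.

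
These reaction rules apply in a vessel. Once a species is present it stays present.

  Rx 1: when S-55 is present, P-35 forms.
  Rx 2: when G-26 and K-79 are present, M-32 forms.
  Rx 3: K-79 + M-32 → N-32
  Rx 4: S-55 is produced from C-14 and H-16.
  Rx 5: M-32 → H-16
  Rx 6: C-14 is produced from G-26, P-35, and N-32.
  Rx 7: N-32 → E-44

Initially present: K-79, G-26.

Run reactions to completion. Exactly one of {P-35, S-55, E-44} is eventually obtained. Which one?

G-26 and K-79 present → M-32 forms (Rx 2).
K-79 and M-32 present → N-32 forms (Rx 3).
N-32 present → E-44 forms (Rx 7).
P-35 would need S-55 (Rx 1), but S-55 never forms. S-55 would need C-14 and H-16 (Rx 4), but C-14 never forms.

E-44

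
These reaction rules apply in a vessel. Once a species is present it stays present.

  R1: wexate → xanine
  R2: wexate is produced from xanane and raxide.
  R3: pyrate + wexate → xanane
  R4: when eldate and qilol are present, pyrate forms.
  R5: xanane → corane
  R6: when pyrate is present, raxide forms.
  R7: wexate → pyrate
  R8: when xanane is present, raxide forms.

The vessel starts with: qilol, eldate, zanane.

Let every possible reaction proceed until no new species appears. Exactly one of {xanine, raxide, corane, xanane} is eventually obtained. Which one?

eldate and qilol present → pyrate forms (R4).
pyrate present → raxide forms (R6).
xanane would need pyrate and wexate (R3), but wexate never forms. corane would need xanane (R5), but xanane never forms. xanine would need wexate (R1), but wexate never forms.

raxide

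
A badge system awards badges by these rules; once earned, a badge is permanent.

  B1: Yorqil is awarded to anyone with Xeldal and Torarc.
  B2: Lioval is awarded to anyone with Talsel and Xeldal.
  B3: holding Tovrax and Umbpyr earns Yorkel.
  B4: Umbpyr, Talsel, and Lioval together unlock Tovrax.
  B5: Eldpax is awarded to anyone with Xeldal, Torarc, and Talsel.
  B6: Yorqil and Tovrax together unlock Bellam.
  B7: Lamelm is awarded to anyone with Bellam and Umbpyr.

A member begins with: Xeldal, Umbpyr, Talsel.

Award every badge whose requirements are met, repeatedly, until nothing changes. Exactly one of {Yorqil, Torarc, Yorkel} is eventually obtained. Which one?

Yorkel

With Talsel and Xeldal, Lioval is earned (B2).
With Umbpyr, Talsel, and Lioval, Tovrax is earned (B4).
With Tovrax and Umbpyr, Yorkel is earned (B3).
No rule produces Torarc, and it is not given. Yorqil would need Xeldal and Torarc (B1), but Torarc is never earned.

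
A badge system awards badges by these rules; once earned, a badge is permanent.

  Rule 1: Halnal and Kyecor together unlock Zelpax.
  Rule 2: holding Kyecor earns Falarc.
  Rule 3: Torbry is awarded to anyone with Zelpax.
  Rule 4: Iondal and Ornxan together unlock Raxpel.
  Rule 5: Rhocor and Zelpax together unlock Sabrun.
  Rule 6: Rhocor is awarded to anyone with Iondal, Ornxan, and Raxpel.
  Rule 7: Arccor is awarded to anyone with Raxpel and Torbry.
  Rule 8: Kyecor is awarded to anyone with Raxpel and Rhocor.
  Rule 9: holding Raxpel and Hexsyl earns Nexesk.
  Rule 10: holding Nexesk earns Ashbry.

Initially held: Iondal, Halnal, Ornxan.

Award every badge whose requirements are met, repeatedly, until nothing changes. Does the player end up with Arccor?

With Iondal and Ornxan, Raxpel is earned (Rule 4).
With Iondal, Ornxan, and Raxpel, Rhocor is earned (Rule 6).
With Raxpel and Rhocor, Kyecor is earned (Rule 8).
With Halnal and Kyecor, Zelpax is earned (Rule 1).
With Zelpax, Torbry is earned (Rule 3).
With Raxpel and Torbry, Arccor is earned (Rule 7).

Yes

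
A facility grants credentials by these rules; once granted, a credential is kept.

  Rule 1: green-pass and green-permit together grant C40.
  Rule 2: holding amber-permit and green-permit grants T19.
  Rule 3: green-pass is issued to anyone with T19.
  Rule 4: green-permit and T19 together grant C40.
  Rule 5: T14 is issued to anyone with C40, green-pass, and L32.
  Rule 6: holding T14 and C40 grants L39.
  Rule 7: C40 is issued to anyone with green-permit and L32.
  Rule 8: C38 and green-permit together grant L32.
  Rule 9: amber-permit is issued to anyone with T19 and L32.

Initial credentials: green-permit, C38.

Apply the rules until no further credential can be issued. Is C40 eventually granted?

Holding C38 and green-permit grants L32 (Rule 8).
Holding green-permit and L32 grants C40 (Rule 7).

Yes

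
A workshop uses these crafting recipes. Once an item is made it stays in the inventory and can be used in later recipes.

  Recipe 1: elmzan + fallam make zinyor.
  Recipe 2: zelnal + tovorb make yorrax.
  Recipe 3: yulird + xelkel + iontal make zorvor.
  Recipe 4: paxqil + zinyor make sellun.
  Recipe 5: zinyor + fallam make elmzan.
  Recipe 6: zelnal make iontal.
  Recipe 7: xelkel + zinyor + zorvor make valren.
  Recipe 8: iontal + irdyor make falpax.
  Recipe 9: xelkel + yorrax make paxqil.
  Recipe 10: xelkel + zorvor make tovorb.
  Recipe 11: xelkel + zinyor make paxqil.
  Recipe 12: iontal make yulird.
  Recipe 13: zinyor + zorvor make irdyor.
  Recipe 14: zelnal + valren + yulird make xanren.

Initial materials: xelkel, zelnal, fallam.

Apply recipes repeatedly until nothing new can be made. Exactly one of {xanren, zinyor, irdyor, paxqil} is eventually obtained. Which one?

paxqil

zelnal → iontal (Recipe 6).
iontal → yulird (Recipe 12).
yulird + xelkel + iontal → zorvor (Recipe 3).
xelkel + zorvor → tovorb (Recipe 10).
Using Recipe 2, zelnal and tovorb make yorrax.
xelkel + yorrax → paxqil (Recipe 9).
zinyor would need elmzan and fallam (Recipe 1), but elmzan is never obtained. irdyor would need zinyor and zorvor (Recipe 13), but zinyor is never obtained. xanren would need zelnal, valren, and yulird (Recipe 14), but valren is never obtained.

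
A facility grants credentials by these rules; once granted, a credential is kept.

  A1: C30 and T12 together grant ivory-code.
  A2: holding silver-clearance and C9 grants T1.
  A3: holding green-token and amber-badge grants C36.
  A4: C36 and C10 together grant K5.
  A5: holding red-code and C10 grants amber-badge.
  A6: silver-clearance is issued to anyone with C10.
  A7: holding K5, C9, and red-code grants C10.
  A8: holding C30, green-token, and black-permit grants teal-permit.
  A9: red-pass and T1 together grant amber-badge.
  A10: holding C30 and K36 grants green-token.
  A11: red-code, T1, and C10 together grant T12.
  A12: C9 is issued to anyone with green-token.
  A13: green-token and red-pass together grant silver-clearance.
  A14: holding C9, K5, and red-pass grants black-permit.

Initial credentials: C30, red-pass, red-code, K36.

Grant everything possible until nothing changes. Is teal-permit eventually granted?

teal-permit would need C30, green-token, and black-permit (A8), but black-permit is never granted.

No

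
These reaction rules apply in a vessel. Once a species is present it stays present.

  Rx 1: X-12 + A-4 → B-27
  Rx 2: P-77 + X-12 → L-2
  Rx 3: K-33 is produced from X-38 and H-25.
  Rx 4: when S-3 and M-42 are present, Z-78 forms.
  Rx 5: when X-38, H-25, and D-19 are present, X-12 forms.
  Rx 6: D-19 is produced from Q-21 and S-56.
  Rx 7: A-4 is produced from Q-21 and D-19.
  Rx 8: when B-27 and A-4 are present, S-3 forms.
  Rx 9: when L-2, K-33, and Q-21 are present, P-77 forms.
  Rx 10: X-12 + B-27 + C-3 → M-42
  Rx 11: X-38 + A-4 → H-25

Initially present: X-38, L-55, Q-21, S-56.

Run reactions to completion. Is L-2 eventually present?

L-2 would need P-77 and X-12 (Rx 2), but P-77 never forms.

No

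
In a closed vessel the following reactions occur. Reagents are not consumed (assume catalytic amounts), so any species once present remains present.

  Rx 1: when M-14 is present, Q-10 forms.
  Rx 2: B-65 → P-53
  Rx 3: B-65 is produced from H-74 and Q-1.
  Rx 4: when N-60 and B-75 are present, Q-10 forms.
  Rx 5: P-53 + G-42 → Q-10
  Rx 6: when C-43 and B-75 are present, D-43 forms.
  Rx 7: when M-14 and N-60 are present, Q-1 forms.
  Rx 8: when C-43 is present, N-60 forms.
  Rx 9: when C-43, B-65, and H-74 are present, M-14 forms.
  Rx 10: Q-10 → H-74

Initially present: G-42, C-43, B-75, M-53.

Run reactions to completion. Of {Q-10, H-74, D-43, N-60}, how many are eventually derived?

4

C-43 and B-75 present → D-43 forms (Rx 6).
C-43 present → N-60 forms (Rx 8).
N-60 and B-75 present → Q-10 forms (Rx 4).
Q-10 present → H-74 forms (Rx 10).
Q-10: reached.
H-74: reached.
D-43: reached.
N-60: reached.
All 4 are reached.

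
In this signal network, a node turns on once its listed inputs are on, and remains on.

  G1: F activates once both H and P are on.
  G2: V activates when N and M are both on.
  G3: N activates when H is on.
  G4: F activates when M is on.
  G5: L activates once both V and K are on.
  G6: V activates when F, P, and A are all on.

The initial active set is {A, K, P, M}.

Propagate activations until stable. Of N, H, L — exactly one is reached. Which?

M is on, so F activates (G4).
G6: F, P, and A on → V on.
G5: V and K on → L on.
N would need H (G3), but H never turns on. No rule produces H, and it is not given.

L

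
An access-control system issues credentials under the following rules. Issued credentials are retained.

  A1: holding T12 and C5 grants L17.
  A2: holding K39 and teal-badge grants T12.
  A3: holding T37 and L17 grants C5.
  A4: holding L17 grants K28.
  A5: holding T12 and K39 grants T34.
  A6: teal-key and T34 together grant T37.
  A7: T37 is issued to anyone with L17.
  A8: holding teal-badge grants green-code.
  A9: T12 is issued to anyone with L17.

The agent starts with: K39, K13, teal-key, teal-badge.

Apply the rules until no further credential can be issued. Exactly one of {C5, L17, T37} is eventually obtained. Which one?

T37

Holding K39 and teal-badge grants T12 (A2).
Holding T12 and K39 grants T34 (A5).
Holding teal-key and T34 grants T37 (A6).
L17 would need T12 and C5 (A1), but C5 is never granted. C5 would need T37 and L17 (A3), but L17 is never granted.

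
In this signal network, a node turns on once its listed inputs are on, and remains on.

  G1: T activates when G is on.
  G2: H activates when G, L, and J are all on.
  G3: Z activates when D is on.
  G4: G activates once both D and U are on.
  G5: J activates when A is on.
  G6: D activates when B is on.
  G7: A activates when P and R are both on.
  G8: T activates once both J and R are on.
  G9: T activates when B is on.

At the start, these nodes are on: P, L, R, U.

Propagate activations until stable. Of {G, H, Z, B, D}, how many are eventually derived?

0

G would need D and U (G4), but D never turns on.
H would need G, L, and J (G2), but G never turns on.
Z would need D (G3), but D never turns on.
No rule produces B, and it is not given.
D would need B (G6), but B never turns on.
None of the 5 are reached.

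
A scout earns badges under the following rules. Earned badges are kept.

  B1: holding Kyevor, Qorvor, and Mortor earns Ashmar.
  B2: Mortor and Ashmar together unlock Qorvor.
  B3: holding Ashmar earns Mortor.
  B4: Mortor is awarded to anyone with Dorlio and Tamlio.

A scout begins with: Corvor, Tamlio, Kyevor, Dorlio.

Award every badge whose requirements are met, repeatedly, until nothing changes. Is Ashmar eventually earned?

Ashmar would need Kyevor, Qorvor, and Mortor (B1), but Qorvor is never earned.

No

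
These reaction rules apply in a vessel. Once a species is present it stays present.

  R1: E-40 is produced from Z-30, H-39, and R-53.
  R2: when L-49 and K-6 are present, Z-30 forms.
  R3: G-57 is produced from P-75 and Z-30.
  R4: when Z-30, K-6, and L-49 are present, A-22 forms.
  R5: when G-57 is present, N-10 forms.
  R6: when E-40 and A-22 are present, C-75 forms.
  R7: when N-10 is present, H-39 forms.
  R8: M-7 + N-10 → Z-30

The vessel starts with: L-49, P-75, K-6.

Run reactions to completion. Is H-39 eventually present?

L-49 and K-6 present → Z-30 forms (R2).
P-75 and Z-30 present → G-57 forms (R3).
G-57 present → N-10 forms (R5).
N-10 present → H-39 forms (R7).

Yes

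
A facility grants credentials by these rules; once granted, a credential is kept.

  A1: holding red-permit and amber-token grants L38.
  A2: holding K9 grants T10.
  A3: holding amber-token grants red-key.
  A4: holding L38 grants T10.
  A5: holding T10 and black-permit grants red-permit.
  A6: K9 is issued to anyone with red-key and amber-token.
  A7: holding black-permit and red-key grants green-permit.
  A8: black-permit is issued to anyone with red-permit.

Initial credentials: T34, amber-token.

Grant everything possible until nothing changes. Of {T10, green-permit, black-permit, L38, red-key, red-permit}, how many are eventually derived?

Holding amber-token grants red-key (A3).
Holding red-key and amber-token grants K9 (A6).
Holding K9 grants T10 (A2).
T10: reached.
green-permit would need black-permit and red-key (A7), but black-permit is never granted.
black-permit would need red-permit (A8), but red-permit is never granted.
L38 would need red-permit and amber-token (A1), but red-permit is never granted.
red-key: reached.
red-permit would need T10 and black-permit (A5), but black-permit is never granted.
Reached: T10 and red-key — 2 of the 6.

2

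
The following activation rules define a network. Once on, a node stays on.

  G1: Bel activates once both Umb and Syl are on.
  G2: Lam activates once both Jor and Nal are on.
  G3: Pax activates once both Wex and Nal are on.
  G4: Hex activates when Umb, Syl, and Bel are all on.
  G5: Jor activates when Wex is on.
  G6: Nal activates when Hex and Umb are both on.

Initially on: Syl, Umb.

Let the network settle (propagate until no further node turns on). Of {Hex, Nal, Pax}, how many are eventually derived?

G1: Umb and Syl on → Bel on.
G4: Umb, Syl, and Bel on → Hex on.
Hex and Umb are on, so Nal activates (G6).
Hex: reached.
Nal: reached.
Pax would need Wex and Nal (G3), but Wex never turns on.
Reached: Hex and Nal — 2 of the 3.

2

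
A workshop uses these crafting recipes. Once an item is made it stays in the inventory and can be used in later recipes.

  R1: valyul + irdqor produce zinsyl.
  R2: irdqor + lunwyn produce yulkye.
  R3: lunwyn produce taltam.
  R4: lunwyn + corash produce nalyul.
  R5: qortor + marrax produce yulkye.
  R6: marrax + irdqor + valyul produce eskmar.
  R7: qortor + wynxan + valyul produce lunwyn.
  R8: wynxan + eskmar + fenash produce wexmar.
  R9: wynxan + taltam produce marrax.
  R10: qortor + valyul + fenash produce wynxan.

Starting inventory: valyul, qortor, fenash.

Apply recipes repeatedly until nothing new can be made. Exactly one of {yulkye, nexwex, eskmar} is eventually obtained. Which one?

Using R10, qortor, valyul, and fenash make wynxan.
Using R7, qortor, wynxan, and valyul make lunwyn.
Using R3, lunwyn makes taltam.
Using R9, wynxan and taltam make marrax.
Using R5, qortor and marrax make yulkye.
eskmar would need marrax, irdqor, and valyul (R6), but irdqor is never obtained. No rule produces nexwex, and it is not given.

yulkye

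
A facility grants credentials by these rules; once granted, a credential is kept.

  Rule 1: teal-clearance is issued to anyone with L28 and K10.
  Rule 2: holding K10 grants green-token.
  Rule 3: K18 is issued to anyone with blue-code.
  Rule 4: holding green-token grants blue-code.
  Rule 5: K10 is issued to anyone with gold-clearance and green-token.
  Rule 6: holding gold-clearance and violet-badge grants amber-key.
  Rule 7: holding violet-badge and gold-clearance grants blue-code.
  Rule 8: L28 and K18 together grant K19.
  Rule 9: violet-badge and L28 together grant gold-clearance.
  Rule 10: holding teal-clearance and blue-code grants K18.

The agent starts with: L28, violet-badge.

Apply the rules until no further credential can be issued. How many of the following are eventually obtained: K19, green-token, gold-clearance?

2

Holding violet-badge and L28 grants gold-clearance (Rule 9).
Holding violet-badge and gold-clearance grants blue-code (Rule 7).
Holding blue-code grants K18 (Rule 3).
Holding L28 and K18 grants K19 (Rule 8).
K19: reached.
green-token would need K10 (Rule 2), but K10 is never granted.
gold-clearance: reached.
Reached: K19 and gold-clearance — 2 of the 3.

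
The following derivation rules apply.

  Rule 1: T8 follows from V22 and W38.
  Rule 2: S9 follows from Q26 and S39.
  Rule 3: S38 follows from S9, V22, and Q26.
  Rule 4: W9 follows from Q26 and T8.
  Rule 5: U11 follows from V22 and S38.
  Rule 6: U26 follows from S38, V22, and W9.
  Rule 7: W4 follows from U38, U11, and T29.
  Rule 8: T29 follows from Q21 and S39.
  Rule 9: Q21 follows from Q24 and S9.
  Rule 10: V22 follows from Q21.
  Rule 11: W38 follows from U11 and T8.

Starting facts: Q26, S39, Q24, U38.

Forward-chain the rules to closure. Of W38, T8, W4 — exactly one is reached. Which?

W4

Q26 and S39 hold, so S9 follows (Rule 2).
Q24 and S9 hold, so Q21 follows (Rule 9).
Q21 holds, so V22 follows (Rule 10).
From Q21 and S39, Rule 8 gives T29.
S9, V22, and Q26 hold, so S38 follows (Rule 3).
V22 and S38 hold, so U11 follows (Rule 5).
U38, U11, and T29 hold, so W4 follows (Rule 7).
T8 would need V22 and W38 (Rule 1), but W38 is never established. W38 would need U11 and T8 (Rule 11), but T8 is never established.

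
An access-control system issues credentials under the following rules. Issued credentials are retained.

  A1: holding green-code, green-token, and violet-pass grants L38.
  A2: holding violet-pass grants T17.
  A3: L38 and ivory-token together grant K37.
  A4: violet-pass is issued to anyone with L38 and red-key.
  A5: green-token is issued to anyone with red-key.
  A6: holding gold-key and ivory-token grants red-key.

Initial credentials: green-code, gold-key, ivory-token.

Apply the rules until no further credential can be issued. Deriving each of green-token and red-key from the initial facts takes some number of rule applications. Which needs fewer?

red-key

red-key: Holding gold-key and ivory-token grants red-key (A6). [1 rule application]
green-token: Holding gold-key and ivory-token grants red-key (A6). Holding red-key grants green-token (A5). [2 rule applications]
red-key needs fewer.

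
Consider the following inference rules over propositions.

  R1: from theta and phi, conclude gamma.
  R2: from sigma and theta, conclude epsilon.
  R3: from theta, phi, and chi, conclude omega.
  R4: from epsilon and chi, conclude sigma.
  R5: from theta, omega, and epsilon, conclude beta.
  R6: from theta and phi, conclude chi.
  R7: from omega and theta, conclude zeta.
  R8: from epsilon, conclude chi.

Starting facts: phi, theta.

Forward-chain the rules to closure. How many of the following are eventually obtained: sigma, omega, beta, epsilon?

1

theta and phi hold, so chi follows (R6).
From theta, phi, and chi, R3 gives omega.
sigma would need epsilon and chi (R4), but epsilon is never established.
omega: reached.
beta would need theta, omega, and epsilon (R5), but epsilon is never established.
epsilon would need sigma and theta (R2), but sigma is never established.
Reached: omega — 1 of the 4.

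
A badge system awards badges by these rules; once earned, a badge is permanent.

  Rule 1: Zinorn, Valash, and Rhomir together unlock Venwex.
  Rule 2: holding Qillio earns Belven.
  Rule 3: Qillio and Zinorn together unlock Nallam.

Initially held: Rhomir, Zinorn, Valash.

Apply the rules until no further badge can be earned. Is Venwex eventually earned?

With Zinorn, Valash, and Rhomir, Venwex is earned (Rule 1).

Yes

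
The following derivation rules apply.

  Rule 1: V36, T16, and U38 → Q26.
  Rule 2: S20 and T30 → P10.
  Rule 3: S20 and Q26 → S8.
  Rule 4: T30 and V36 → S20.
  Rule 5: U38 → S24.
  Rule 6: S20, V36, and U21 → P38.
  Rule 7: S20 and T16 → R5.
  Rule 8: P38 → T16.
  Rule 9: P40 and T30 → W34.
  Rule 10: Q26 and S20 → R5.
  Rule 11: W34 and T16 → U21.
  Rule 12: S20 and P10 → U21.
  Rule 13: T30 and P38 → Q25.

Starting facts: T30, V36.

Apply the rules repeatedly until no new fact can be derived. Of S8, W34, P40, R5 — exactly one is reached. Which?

R5

T30 and V36 hold, so S20 follows (Rule 4).
From S20 and T30, Rule 2 gives P10.
S20 and P10 hold, so U21 follows (Rule 12).
S20, V36, and U21 hold, so P38 follows (Rule 6).
From P38, Rule 8 gives T16.
From S20 and T16, Rule 7 gives R5.
W34 would need P40 and T30 (Rule 9), but P40 is never established. S8 would need S20 and Q26 (Rule 3), but Q26 is never established. No rule produces P40, and it is not given.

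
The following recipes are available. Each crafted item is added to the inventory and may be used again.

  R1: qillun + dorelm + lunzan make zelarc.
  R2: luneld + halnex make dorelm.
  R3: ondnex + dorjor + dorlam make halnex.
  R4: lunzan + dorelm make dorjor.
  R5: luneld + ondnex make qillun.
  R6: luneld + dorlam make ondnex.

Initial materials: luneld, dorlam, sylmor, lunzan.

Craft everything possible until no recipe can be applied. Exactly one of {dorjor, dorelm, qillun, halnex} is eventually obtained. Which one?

qillun

luneld + dorlam → ondnex (R6).
Using R5, luneld and ondnex make qillun.
halnex would need ondnex, dorjor, and dorlam (R3), but dorjor is never obtained. dorelm would need luneld and halnex (R2), but halnex is never obtained. dorjor would need lunzan and dorelm (R4), but dorelm is never obtained.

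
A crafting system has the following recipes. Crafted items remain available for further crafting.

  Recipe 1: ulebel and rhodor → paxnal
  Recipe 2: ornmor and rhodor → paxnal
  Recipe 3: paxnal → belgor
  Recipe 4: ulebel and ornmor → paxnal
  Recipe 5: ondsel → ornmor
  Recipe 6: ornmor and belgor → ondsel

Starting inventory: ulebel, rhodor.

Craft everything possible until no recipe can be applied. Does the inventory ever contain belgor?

Yes

ulebel and rhodor → paxnal (Recipe 1).
paxnal → belgor (Recipe 3).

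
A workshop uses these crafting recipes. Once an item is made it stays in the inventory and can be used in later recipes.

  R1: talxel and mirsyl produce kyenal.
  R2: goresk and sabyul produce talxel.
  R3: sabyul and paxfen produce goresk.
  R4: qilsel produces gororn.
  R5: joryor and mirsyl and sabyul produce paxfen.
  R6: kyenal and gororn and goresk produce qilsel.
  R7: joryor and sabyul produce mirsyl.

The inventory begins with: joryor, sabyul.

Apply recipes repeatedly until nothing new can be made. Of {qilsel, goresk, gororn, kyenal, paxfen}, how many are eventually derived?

joryor and sabyul → mirsyl (R7).
joryor and mirsyl and sabyul → paxfen (R5).
sabyul and paxfen → goresk (R3).
Using R2, goresk and sabyul make talxel.
Using R1, talxel and mirsyl make kyenal.
qilsel would need kyenal, gororn, and goresk (R6), but gororn is never obtained.
goresk: reached.
gororn would need qilsel (R4), but qilsel is never obtained.
kyenal: reached.
paxfen: reached.
Reached: goresk, kyenal, and paxfen — 3 of the 5.

3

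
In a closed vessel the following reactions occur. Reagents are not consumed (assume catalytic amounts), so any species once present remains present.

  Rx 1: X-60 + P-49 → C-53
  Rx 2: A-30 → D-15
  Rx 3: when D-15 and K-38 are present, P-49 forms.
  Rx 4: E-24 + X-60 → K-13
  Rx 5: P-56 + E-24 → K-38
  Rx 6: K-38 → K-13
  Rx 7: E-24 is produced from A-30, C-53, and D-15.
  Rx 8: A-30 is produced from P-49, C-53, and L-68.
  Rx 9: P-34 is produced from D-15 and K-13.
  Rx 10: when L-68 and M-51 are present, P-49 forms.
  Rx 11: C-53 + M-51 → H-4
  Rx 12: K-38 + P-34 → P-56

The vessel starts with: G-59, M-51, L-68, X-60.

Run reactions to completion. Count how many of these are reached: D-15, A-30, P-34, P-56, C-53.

L-68 and M-51 present → P-49 forms (Rx 10).
X-60 and P-49 present → C-53 forms (Rx 1).
P-49, C-53, and L-68 present → A-30 forms (Rx 8).
A-30 present → D-15 forms (Rx 2).
A-30, C-53, and D-15 present → E-24 forms (Rx 7).
E-24 and X-60 present → K-13 forms (Rx 4).
D-15 and K-13 present → P-34 forms (Rx 9).
D-15: reached.
A-30: reached.
P-34: reached.
P-56 would need K-38 and P-34 (Rx 12), but K-38 never forms.
C-53: reached.
Reached: D-15, A-30, P-34, and C-53 — 4 of the 5.

4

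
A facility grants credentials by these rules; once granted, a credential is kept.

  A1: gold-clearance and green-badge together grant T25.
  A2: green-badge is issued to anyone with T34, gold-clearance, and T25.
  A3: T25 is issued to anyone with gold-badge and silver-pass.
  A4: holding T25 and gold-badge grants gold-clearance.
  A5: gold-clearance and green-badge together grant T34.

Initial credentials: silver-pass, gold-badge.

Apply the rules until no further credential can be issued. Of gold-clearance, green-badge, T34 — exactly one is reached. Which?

gold-clearance

Holding gold-badge and silver-pass grants T25 (A3).
Holding T25 and gold-badge grants gold-clearance (A4).
T34 would need gold-clearance and green-badge (A5), but green-badge is never granted. green-badge would need T34, gold-clearance, and T25 (A2), but T34 is never granted.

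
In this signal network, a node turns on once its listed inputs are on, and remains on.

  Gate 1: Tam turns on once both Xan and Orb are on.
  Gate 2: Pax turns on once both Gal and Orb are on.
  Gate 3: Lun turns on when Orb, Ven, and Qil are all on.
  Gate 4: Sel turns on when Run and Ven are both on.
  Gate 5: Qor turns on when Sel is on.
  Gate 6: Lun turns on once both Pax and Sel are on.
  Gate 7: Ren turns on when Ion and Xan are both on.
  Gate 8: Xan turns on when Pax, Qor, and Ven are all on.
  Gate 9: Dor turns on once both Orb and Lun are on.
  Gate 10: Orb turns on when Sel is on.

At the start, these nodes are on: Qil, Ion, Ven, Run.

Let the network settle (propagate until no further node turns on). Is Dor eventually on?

Gate 4: Run and Ven on → Sel on.
Gate 10: Sel on → Orb on.
Gate 3: Orb, Ven, and Qil on → Lun on.
Gate 9: Orb and Lun on → Dor on.

Yes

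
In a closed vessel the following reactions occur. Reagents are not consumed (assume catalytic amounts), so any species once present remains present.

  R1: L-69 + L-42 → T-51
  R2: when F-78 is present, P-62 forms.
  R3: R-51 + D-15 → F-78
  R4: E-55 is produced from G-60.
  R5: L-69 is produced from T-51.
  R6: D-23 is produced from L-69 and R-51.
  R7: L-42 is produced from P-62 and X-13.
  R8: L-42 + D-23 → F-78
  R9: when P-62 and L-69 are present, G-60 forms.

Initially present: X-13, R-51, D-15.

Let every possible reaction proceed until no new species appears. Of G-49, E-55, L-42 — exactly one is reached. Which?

R-51 and D-15 present → F-78 forms (R3).
F-78 present → P-62 forms (R2).
P-62 and X-13 present → L-42 forms (R7).
E-55 would need G-60 (R4), but G-60 never forms. No rule produces G-49, and it is not given.

L-42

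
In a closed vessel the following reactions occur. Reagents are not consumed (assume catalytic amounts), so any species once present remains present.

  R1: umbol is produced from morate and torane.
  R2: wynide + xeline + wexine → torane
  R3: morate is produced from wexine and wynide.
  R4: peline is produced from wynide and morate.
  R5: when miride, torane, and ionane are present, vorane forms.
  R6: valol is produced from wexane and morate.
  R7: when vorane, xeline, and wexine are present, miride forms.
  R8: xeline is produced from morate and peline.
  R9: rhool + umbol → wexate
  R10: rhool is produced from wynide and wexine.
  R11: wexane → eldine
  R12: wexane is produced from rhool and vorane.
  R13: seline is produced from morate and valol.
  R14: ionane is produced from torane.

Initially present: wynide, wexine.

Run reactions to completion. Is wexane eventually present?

No

wexane would need rhool and vorane (R12), but vorane never forms.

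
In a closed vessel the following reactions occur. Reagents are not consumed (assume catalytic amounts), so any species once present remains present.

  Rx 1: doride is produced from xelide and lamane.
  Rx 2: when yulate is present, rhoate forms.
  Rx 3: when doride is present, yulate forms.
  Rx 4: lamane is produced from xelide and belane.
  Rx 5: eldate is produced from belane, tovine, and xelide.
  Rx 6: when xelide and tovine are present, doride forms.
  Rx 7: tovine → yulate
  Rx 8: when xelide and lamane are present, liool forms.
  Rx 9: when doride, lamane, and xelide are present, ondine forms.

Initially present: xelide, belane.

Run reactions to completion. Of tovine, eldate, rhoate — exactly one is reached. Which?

rhoate

xelide and belane present → lamane forms (Rx 4).
xelide and lamane present → doride forms (Rx 1).
doride present → yulate forms (Rx 3).
yulate present → rhoate forms (Rx 2).
No rule produces tovine, and it is not given. eldate would need belane, tovine, and xelide (Rx 5), but tovine never forms.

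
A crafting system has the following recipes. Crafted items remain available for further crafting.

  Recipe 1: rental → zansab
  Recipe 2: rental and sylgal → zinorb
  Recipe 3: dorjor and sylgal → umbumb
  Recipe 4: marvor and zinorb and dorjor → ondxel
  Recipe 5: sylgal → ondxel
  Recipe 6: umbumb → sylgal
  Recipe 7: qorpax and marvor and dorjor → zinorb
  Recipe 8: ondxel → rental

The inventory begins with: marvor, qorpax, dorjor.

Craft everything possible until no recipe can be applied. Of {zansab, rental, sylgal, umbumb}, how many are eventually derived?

qorpax and marvor and dorjor → zinorb (Recipe 7).
Using Recipe 4, marvor, zinorb, and dorjor make ondxel.
ondxel → rental (Recipe 8).
rental → zansab (Recipe 1).
zansab: reached.
rental: reached.
sylgal would need umbumb (Recipe 6), but umbumb is never obtained.
umbumb would need dorjor and sylgal (Recipe 3), but sylgal is never obtained.
Reached: zansab and rental — 2 of the 4.

2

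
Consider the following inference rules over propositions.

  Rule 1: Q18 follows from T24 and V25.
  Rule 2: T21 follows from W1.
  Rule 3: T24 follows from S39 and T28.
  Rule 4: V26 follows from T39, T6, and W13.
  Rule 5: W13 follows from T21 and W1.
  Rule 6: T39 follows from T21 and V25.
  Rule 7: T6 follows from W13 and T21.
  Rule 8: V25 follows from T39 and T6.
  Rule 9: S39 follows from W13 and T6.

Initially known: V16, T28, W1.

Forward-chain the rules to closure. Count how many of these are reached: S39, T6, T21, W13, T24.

5

From W1, Rule 2 gives T21.
From T21 and W1, Rule 5 gives W13.
From W13 and T21, Rule 7 gives T6.
W13 and T6 hold, so S39 follows (Rule 9).
S39 and T28 hold, so T24 follows (Rule 3).
S39: reached.
T6: reached.
T21: reached.
W13: reached.
T24: reached.
All 5 are reached.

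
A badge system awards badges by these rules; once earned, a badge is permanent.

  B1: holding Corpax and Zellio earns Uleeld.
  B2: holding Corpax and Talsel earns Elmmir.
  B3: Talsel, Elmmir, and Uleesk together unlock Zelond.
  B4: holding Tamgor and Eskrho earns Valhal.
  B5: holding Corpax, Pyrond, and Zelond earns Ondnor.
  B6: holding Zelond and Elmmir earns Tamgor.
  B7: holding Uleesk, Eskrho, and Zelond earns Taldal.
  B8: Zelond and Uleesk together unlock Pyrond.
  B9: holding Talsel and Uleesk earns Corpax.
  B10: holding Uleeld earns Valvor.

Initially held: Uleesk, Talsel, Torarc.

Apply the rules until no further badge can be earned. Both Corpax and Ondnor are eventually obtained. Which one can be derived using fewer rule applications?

Corpax: With Talsel and Uleesk, Corpax is earned (B9). [1 rule application]
Ondnor: With Talsel and Uleesk, Corpax is earned (B9). With Corpax and Talsel, Elmmir is earned (B2). With Talsel, Elmmir, and Uleesk, Zelond is earned (B3). With Zelond and Uleesk, Pyrond is earned (B8). With Corpax, Pyrond, and Zelond, Ondnor is earned (B5). [5 rule applications]
Corpax needs fewer.

Corpax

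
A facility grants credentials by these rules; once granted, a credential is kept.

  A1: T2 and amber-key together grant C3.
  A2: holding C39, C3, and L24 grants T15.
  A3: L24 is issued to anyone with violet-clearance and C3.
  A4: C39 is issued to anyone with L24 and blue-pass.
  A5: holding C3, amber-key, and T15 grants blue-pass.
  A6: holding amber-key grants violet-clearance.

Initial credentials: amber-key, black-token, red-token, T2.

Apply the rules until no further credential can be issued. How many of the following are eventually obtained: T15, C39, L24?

1

Holding T2 and amber-key grants C3 (A1).
Holding amber-key grants violet-clearance (A6).
Holding violet-clearance and C3 grants L24 (A3).
T15 would need C39, C3, and L24 (A2), but C39 is never granted.
C39 would need L24 and blue-pass (A4), but blue-pass is never granted.
L24: reached.
Reached: L24 — 1 of the 3.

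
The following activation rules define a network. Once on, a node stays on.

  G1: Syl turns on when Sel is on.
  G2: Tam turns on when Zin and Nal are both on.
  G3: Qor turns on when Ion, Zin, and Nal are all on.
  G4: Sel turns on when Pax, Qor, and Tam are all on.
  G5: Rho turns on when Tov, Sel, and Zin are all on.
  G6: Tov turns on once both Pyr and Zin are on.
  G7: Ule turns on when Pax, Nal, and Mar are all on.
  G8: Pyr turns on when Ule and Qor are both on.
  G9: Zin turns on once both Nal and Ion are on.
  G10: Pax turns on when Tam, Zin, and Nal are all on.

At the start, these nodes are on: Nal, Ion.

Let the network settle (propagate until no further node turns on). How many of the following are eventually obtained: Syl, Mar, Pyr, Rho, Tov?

1

G9: Nal and Ion on → Zin on.
G2: Zin and Nal on → Tam on.
Ion, Zin, and Nal are on, so Qor turns on (G3).
Tam, Zin, and Nal are on, so Pax turns on (G10).
G4: Pax, Qor, and Tam on → Sel on.
G1: Sel on → Syl on.
Syl: reached.
No rule produces Mar, and it is not given.
Pyr would need Ule and Qor (G8), but Ule never turns on.
Rho would need Tov, Sel, and Zin (G5), but Tov never turns on.
Tov would need Pyr and Zin (G6), but Pyr never turns on.
Reached: Syl — 1 of the 5.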